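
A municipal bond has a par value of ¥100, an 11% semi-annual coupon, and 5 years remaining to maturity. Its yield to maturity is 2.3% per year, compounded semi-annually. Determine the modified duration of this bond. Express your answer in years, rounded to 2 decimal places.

Periodic yield y = 0.0115. First find Macaulay duration:
  t   CF        PV=CF/(1+0.0115)^t    t·PV
  1         5.50         5.4375         5.4375
  2         5.50         5.3756        10.7513
  3         5.50         5.3145        15.9436
  4         5.50         5.2541        21.0164
  5         5.50         5.1944        25.9719
  6         5.50         5.1353        30.8119
  7         5.50         5.0769        35.5385
  8         5.50         5.0192        40.1537
  9         5.50         4.9621        44.6593
  10      105.50        94.1009       941.0086
  Σ                    140.8706     1,171.2927
P = 140.8706; Macaulay duration = 1,171.2927 / 140.8706 = 8.31467 half-year periods = 4.15734 years.
Modified duration = D_Mac / (1 + y) = 4.15734 / 1.0115 = 4.11007 years.

4.11 years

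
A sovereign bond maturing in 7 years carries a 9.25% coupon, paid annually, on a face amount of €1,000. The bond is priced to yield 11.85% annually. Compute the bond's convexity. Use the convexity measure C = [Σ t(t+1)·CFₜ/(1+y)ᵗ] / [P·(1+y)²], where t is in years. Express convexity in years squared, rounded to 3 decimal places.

With y = 0.1185:
  t   CF        PV=CF/(1+0.1185)^t    t·PV        t(t+1)·PV
  1        92.50        82.7000        82.7000         165.4001
  2        92.50        73.9384       147.8767         443.6301
  3        92.50        66.1049       198.3148         793.2590
  4        92.50        59.1014       236.4056       1,182.0280
  5        92.50        52.8399       264.1994       1,585.1963
  6        92.50        47.2417       283.4504       1,984.1527
  7     1,092.50       498.8495     3,491.9464      27,935.5711
  Σ                    880.7758     4,704.8933      34,089.2373
P = 880.7758.
Convexity = Σ t(t+1)·PV / [P·(1+y)²] = 34,089.2373 / (880.7758 × 1.251042) = 30.93712.

30.937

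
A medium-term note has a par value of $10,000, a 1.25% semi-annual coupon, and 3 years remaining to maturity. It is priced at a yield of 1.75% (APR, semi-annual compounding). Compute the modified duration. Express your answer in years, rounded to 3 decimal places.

Periodic yield y = 0.00875. First find Macaulay duration:
  t   CF        PV=CF/(1+0.00875)^t    t·PV
  1        62.50        61.9579        61.9579
  2        62.50        61.4204       122.8409
  3        62.50        60.8877       182.6630
  4        62.50        60.3595       241.4381
  5        62.50        59.8360       299.1798
  6    10,062.50     9,550.0272    57,300.1630
  Σ                  9,854.4886    58,208.2427
P = 9,854.4886; Macaulay duration = 58,208.2427 / 9,854.4886 = 5.90677 half-year periods = 2.95339 years.
Modified duration = D_Mac / (1 + y) = 2.95339 / 1.00875 = 2.92777 years.

2.928 years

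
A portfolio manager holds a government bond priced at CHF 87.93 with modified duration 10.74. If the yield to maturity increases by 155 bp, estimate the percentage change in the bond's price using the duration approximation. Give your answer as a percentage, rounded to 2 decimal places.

-16.65%

Duration approximation: ΔP/P ≈ -D_mod · Δy = -10.74 × (+0.0155) = -0.166470.
As a percentage: -16.6470%.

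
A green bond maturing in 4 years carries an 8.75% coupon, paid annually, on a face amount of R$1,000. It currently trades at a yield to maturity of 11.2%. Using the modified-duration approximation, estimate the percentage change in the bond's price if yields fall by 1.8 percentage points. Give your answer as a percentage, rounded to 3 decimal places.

Periodic yield y = 0.112. Modified duration first:
  t   CF        PV=CF/(1+0.112)^t    t·PV
  1        87.50        78.6871        78.6871
  2        87.50        70.7617       141.5235
  3        87.50        63.6347       190.9040
  4     1,087.50       711.2301     2,844.9203
  Σ                    924.3135     3,256.0348
P = 924.3135; D_Mac = 3.52265 yrs; D_mod = 3.52265/(1+0.112) = 3.16785 yrs.
ΔP/P ≈ -D_mod · Δy = -3.16785 × (-0.018) = +0.057021 = +5.7021%.

+5.702%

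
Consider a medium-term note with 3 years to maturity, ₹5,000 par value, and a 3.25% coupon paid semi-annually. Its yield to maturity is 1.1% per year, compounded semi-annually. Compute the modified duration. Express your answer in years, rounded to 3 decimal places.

Periodic yield y = 0.0055. First find Macaulay duration:
  t   CF        PV=CF/(1+0.0055)^t    t·PV
  1        81.25        80.8056        80.8056
  2        81.25        80.3636       160.7271
  3        81.25        79.9240       239.7720
  4        81.25        79.4868       317.9472
  5        81.25        79.0520       395.2601
  6     5,081.25     4,916.7499    29,500.4991
  Σ                  5,316.3818    30,695.0111
P = 5,316.3818; Macaulay duration = 30,695.0111 / 5,316.3818 = 5.77367 half-year periods = 2.88683 years.
Modified duration = D_Mac / (1 + y) = 2.88683 / 1.0055 = 2.87104 years.

2.871 years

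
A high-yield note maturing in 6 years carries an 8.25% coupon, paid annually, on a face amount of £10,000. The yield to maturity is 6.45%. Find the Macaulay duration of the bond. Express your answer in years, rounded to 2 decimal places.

5.01 years

Periodic yield y = 0.0645. Discount each cash flow and weight by its year:
  t   CF        PV=CF/(1+0.0645)^t    t·PV
  1       825.00       775.0117       775.0117
  2       825.00       728.0524     1,456.1047
  3       825.00       683.9383     2,051.8150
  4       825.00       642.4973     2,569.9891
  5       825.00       603.5672     3,017.8359
  6    10,825.00     7,439.6741    44,638.0445
  Σ                 10,872.7410    54,508.8010
Price P = Σ PV = 10,872.7410.
Macaulay duration = Σ(t·PV) / P = 54,508.8010 / 10,872.7410 = 5.01334 years.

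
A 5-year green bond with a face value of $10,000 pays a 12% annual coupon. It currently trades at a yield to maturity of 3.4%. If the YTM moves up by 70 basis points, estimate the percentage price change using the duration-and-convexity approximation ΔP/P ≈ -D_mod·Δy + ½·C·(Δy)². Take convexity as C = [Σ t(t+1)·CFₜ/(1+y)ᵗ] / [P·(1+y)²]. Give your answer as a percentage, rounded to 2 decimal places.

-2.78%

With y = 0.034:
  t   CF        PV=CF/(1+0.034)^t    t·PV        t(t+1)·PV
  1     1,200.00     1,160.5416     1,160.5416       2,321.0832
  2     1,200.00     1,122.3806     2,244.7613       6,734.2839
  3     1,200.00     1,085.4745     3,256.4235      13,025.6941
  4     1,200.00     1,049.7819     4,199.1277      20,995.6385
  5    11,200.00     9,475.7878    47,378.9392     284,273.6355
  Σ                 13,893.9665    58,239.7934     327,350.3352
P = 13,893.9665; D_Mac = 4.19173 yrs; D_mod = 4.05390 yrs; C = 22.03664.
Duration effect: -4.05390 × (+0.007) = -0.028377
Convexity effect: 0.5 × 22.03664 × (0.007)² = +0.0005399
ΔP/P ≈ -0.028377 + 0.0005399 = -0.027837 = -2.7837%.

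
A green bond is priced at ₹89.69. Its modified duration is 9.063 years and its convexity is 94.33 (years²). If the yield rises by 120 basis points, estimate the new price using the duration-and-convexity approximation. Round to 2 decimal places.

Duration effect: -D_mod·Δy = -9.063 × (+0.012) = -0.108756
Convexity effect: ½·C·(Δy)² = 0.5 × 94.33 × (0.012)² = +0.00679176
ΔP/P ≈ -0.108756 + 0.00679176 = -0.10196424
New price ≈ 89.69 × (1 - 0.10196424) = 80.5448273144.

₹80.54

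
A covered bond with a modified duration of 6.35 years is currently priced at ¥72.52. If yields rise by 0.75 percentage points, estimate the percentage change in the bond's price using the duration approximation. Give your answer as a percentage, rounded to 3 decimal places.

Duration approximation: ΔP/P ≈ -D_mod · Δy = -6.35 × (+0.0075) = -0.047625.
As a percentage: -4.7625%.

-4.763%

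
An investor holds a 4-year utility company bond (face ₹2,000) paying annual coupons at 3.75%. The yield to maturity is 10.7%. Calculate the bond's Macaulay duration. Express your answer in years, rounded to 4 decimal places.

3.7567 years

Periodic yield y = 0.107. Discount each cash flow and weight by its year:
  t   CF        PV=CF/(1+0.107)^t    t·PV
  1        75.00        67.7507        67.7507
  2        75.00        61.2021       122.4041
  3        75.00        55.2864       165.8592
  4     2,075.00     1,381.7441     5,526.9764
  Σ                  1,565.9832     5,882.9904
Price P = Σ PV = 1,565.9832.
Macaulay duration = Σ(t·PV) / P = 5,882.9904 / 1,565.9832 = 3.75674 years.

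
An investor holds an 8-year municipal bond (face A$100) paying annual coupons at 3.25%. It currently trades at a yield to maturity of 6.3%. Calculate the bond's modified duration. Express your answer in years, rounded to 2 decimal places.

Periodic yield y = 0.063. First find Macaulay duration:
  t   CF        PV=CF/(1+0.063)^t    t·PV
  1         3.25         3.0574         3.0574
  2         3.25         2.8762         5.7524
  3         3.25         2.7057         8.1172
  4         3.25         2.5454        10.1815
  5         3.25         2.3945        11.9726
  6         3.25         2.2526        13.5156
  7         3.25         2.1191        14.8337
  8       103.25        63.3321       506.6569
  Σ                     81.2830       574.0871
P = 81.2830; Macaulay duration = 574.0871 / 81.2830 = 7.06282 years.
Modified duration = D_Mac / (1 + y) = 7.06282 / 1.063 = 6.64423 years.

6.64 years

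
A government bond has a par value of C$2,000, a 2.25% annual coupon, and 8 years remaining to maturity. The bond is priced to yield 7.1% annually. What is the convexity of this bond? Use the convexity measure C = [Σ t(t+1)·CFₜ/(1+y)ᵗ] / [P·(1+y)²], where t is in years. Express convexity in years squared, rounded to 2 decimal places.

With y = 0.071:
  t   CF        PV=CF/(1+0.071)^t    t·PV        t(t+1)·PV
  1        45.00        42.0168        42.0168          84.0336
  2        45.00        39.2314        78.4628         235.3883
  3        45.00        36.6306       109.8918         439.5673
  4        45.00        34.2022       136.8090         684.0449
  5        45.00        31.9349       159.6744         958.0461
  6        45.00        29.8178       178.9068       1,252.3479
  7        45.00        27.8411       194.8876       1,559.1010
  8     2,045.00     1,181.3472     9,450.7774      85,056.9963
  Σ                  1,423.0220    10,351.4265      90,269.5254
P = 1,423.0220.
Convexity = Σ t(t+1)·PV / [P·(1+y)²] = 90,269.5254 / (1,423.0220 × 1.147041) = 55.30324.

55.30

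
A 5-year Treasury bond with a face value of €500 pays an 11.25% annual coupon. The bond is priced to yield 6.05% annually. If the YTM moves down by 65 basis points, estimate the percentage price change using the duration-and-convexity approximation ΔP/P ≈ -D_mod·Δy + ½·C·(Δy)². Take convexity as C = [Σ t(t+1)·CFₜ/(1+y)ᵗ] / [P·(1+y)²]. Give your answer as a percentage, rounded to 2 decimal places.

With y = 0.0605:
  t   CF        PV=CF/(1+0.0605)^t    t·PV        t(t+1)·PV
  1        56.25        53.0410        53.0410         106.0820
  2        56.25        50.0151       100.0302         300.0906
  3        56.25        47.1618       141.4854         565.9418
  4        56.25        44.4713       177.8852         889.4260
  5       556.25       414.6834     2,073.4170      12,440.5023
  Σ                    609.3726     2,545.8589      14,302.0427
P = 609.3726; D_Mac = 4.17784 yrs; D_mod = 3.93950 yrs; C = 20.86862.
Duration effect: -3.93950 × (-0.0065) = +0.025607
Convexity effect: 0.5 × 20.86862 × (-0.0065)² = +0.0004408
ΔP/P ≈ +0.025607 + 0.0004408 = +0.026048 = +2.6048%.

+2.60%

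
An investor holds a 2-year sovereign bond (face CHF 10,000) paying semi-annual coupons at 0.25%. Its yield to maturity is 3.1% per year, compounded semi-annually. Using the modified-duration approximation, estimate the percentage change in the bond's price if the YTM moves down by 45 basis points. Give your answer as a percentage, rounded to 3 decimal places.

Periodic yield y = 0.0155. Modified duration first:
  t   CF        PV=CF/(1+0.0155)^t    t·PV
  1        12.50        12.3092        12.3092
  2        12.50        12.1213        24.2427
  3        12.50        11.9363        35.8089
  4    10,012.50     9,415.0541    37,660.2162
  Σ                  9,451.4209    37,732.5771
P = 9,451.4209; D_Mac = 3.99227 half-year periods = 1.99613 yrs; D_mod = 1.99613/(1+0.0155) = 1.96566 yrs.
ΔP/P ≈ -D_mod · Δy = -1.96566 × (-0.0045) = +0.008845 = +0.8845%.

+0.885%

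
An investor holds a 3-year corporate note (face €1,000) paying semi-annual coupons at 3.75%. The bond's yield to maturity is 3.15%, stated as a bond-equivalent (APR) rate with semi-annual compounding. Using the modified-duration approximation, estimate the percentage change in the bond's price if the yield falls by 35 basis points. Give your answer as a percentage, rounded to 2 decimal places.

Periodic yield y = 0.01575. Modified duration first:
  t   CF        PV=CF/(1+0.01575)^t    t·PV
  1        18.75        18.4593        18.4593
  2        18.75        18.1730        36.3461
  3        18.75        17.8913        53.6738
  4        18.75        17.6138        70.4553
  5        18.75        17.3407        86.7036
  6     1,018.75       927.5699     5,565.4193
  Σ                  1,017.0480     5,831.0573
P = 1,017.0480; D_Mac = 5.73332 half-year periods = 2.86666 yrs; D_mod = 2.86666/(1+0.01575) = 2.82221 yrs.
ΔP/P ≈ -D_mod · Δy = -2.82221 × (-0.0035) = +0.009878 = +0.9878%.

+0.99%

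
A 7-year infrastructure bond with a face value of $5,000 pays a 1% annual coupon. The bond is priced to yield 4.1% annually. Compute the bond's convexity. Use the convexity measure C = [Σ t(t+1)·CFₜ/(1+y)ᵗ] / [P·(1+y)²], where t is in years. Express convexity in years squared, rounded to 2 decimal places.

49.41

With y = 0.041:
  t   CF        PV=CF/(1+0.041)^t    t·PV        t(t+1)·PV
  1        50.00        48.0307        48.0307          96.0615
  2        50.00        46.1390        92.2781         276.8342
  3        50.00        44.3218       132.9655         531.8621
  4        50.00        42.5762       170.3049         851.5244
  5        50.00        40.8993       204.4967       1,226.9804
  6        50.00        39.2885       235.7311       1,650.1177
  7     5,050.00     3,811.8541    26,682.9788     213,463.8306
  Σ                  4,073.1098    27,566.7859     218,097.2108
P = 4,073.1098.
Convexity = Σ t(t+1)·PV / [P·(1+y)²] = 218,097.2108 / (4,073.1098 × 1.083681) = 49.41087.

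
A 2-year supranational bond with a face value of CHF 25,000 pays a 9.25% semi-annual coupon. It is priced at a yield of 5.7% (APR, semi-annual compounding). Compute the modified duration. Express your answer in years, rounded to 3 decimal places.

1.824 years

Periodic yield y = 0.0285. First find Macaulay duration:
  t   CF        PV=CF/(1+0.0285)^t    t·PV
  1     1,156.25     1,124.2100     1,124.2100
  2     1,156.25     1,093.0579     2,186.1157
  3     1,156.25     1,062.7690     3,188.3069
  4    26,156.25    23,375.3593    93,501.4373
  Σ                 26,655.3962   100,000.0699
P = 26,655.3962; Macaulay duration = 100,000.0699 / 26,655.3962 = 3.75159 half-year periods = 1.87579 years.
Modified duration = D_Mac / (1 + y) = 1.87579 / 1.0285 = 1.82382 years.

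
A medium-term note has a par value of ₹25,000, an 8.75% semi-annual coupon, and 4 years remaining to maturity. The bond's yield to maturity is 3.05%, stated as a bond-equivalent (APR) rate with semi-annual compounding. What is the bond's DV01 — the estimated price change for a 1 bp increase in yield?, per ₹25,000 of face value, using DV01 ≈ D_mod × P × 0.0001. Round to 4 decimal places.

₹10.5072

Periodic yield y = 0.01525.
  t   CF        PV=CF/(1+0.01525)^t    t·PV
  1     1,093.75     1,077.3209     1,077.3209
  2     1,093.75     1,061.1385     2,122.2770
  3     1,093.75     1,045.1992     3,135.5976
  4     1,093.75     1,029.4993     4,117.9974
  5     1,093.75     1,014.0353     5,070.1765
  6     1,093.75       998.8035     5,992.8213
  7     1,093.75       983.8006     6,886.6041
  8    26,093.75    23,118.1199   184,944.9592
  Σ                 30,327.9172   213,347.7540
P = 30,327.9172; D_Mac = 7.03470 half-year periods = 3.51735 yrs; D_mod = 3.46452 yrs.
DV01 ≈ 3.46452 × 30,327.9172 × 0.0001 = 10.507154.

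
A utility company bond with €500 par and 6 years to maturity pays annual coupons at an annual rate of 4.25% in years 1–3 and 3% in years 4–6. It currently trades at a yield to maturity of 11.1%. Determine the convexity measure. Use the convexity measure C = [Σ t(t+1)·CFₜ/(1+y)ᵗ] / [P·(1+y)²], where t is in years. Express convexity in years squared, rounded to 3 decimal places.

With y = 0.111:
  t   CF        PV=CF/(1+0.111)^t    t·PV        t(t+1)·PV
  1        21.25        19.1269        19.1269          38.2538
  2        21.25        17.2159        34.4319         103.2957
  3        21.25        15.4959        46.4877         185.9508
  4        15.00         9.8454        39.3818         196.9088
  5        15.00         8.8618        44.3089         265.8534
  6       515.00       273.8564     1,643.1383      11,501.9683
  Σ                    344.4024     1,826.8755      12,292.2307
P = 344.4024.
Convexity = Σ t(t+1)·PV / [P·(1+y)²] = 12,292.2307 / (344.4024 × 1.234321) = 28.91588.

28.916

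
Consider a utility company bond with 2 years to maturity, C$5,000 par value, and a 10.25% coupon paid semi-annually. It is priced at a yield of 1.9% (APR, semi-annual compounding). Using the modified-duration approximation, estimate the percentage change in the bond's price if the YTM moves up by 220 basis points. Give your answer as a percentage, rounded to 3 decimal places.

Periodic yield y = 0.0095. Modified duration first:
  t   CF        PV=CF/(1+0.0095)^t    t·PV
  1       256.25       253.8385       253.8385
  2       256.25       251.4498       502.8995
  3       256.25       249.0835       747.2504
  4     5,256.25     5,061.1676    20,244.6704
  Σ                  5,815.5394    21,748.6589
P = 5,815.5394; D_Mac = 3.73975 half-year periods = 1.86987 yrs; D_mod = 1.86987/(1+0.0095) = 1.85228 yrs.
ΔP/P ≈ -D_mod · Δy = -1.85228 × (+0.022) = -0.040750 = -4.0750%.

-4.075%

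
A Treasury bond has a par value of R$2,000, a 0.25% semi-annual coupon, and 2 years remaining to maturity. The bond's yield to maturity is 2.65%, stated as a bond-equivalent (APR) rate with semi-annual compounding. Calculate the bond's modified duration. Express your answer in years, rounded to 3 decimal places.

Periodic yield y = 0.01325. First find Macaulay duration:
  t   CF        PV=CF/(1+0.01325)^t    t·PV
  1         2.50         2.4673         2.4673
  2         2.50         2.4350         4.8701
  3         2.50         2.4032         7.2096
  4     2,002.50     1,899.7921     7,599.1684
  Σ                  1,907.0976     7,613.7154
P = 1,907.0976; Macaulay duration = 7,613.7154 / 1,907.0976 = 3.99230 half-year periods = 1.99615 years.
Modified duration = D_Mac / (1 + y) = 1.99615 / 1.01325 = 1.97005 years.

1.970 years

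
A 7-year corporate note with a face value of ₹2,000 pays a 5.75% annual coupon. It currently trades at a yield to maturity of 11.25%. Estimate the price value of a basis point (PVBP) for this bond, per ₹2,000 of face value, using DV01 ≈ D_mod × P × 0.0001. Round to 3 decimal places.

Periodic yield y = 0.1125.
  t   CF        PV=CF/(1+0.1125)^t    t·PV
  1       115.00       103.3708       103.3708
  2       115.00        92.9176       185.8351
  3       115.00        83.5214       250.5642
  4       115.00        75.0754       300.3017
  5       115.00        67.4835       337.4176
  6       115.00        60.6593       363.9561
  7     2,115.00     1,002.7906     7,019.5339
  Σ                  1,485.8186     8,560.9794
P = 1,485.8186; D_Mac = 5.76179 yrs; D_mod = 5.17914 yrs.
DV01 ≈ 5.17914 × 1,485.8186 × 0.0001 = 0.769526.

₹0.770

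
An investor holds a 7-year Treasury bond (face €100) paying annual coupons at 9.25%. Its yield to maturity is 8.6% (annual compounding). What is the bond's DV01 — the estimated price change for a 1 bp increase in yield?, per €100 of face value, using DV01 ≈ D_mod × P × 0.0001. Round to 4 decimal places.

€0.0521

Periodic yield y = 0.086.
  t   CF        PV=CF/(1+0.086)^t    t·PV
  1         9.25         8.5175         8.5175
  2         9.25         7.8430        15.6860
  3         9.25         7.2219        21.6657
  4         9.25         6.6500        26.6000
  5         9.25         6.1234        30.6170
  6         9.25         5.6385        33.8309
  7       109.25        61.3215       429.2504
  Σ                    103.3158       566.1676
P = 103.3158; D_Mac = 5.47997 yrs; D_mod = 5.04601 yrs.
DV01 ≈ 5.04601 × 103.3158 × 0.0001 = 0.052133.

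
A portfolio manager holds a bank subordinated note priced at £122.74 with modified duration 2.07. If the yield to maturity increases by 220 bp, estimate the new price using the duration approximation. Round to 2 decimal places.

Duration approximation: ΔP/P ≈ -D_mod · Δy = -2.07 × (+0.022) = -0.045540.
New price ≈ 122.74 × (1 - 0.045540) = 117.1504204.

£117.15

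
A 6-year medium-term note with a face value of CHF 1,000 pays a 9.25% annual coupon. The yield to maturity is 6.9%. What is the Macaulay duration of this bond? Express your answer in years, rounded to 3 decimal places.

4.929 years

Periodic yield y = 0.069. Discount each cash flow and weight by its year:
  t   CF        PV=CF/(1+0.069)^t    t·PV
  1        92.50        86.5295        86.5295
  2        92.50        80.9443       161.8886
  3        92.50        75.7197       227.1590
  4        92.50        70.8322       283.3289
  5        92.50        66.2603       331.3014
  6     1,092.50       732.0744     4,392.4463
  Σ                  1,112.3603     5,482.6537
Price P = Σ PV = 1,112.3603.
Macaulay duration = Σ(t·PV) / P = 5,482.6537 / 1,112.3603 = 4.92885 years.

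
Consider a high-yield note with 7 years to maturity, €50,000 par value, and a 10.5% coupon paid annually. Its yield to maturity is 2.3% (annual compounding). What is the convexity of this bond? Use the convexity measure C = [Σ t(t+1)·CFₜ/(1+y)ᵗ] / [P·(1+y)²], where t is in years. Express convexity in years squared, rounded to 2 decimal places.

With y = 0.023:
  t   CF        PV=CF/(1+0.023)^t    t·PV        t(t+1)·PV
  1     5,250.00     5,131.9648     5,131.9648      10,263.9296
  2     5,250.00     5,016.5834    10,033.1668      30,099.5003
  3     5,250.00     4,903.7961    14,711.3882      58,845.5530
  4     5,250.00     4,793.5446    19,174.1782      95,870.8911
  5     5,250.00     4,685.7718    23,428.8590     140,573.1542
  6     5,250.00     4,580.4221    27,482.5326     192,377.7281
  7    55,250.00    47,119.7358   329,838.1504   2,638,705.2028
  Σ                 76,231.8185   429,800.2400   3,166,735.9591
P = 76,231.8185.
Convexity = Σ t(t+1)·PV / [P·(1+y)²] = 3,166,735.9591 / (76,231.8185 × 1.046529) = 39.69395.

39.69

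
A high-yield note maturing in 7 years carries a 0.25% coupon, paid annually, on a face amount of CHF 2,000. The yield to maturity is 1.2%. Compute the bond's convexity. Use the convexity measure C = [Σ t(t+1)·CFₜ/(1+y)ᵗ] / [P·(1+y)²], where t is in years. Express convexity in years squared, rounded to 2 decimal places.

54.12

With y = 0.012:
  t   CF        PV=CF/(1+0.012)^t    t·PV        t(t+1)·PV
  1         5.00         4.9407         4.9407           9.8814
  2         5.00         4.8821         9.7643          29.2928
  3         5.00         4.8242        14.4727          57.8908
  4         5.00         4.7670        19.0681          95.3406
  5         5.00         4.7105        23.5525         141.3151
  6         5.00         4.6546        27.9279         195.4953
  7     2,005.00     1,844.3816    12,910.6715     103,285.3716
  Σ                  1,873.1609    13,010.3977     103,814.5876
P = 1,873.1609.
Convexity = Σ t(t+1)·PV / [P·(1+y)²] = 103,814.5876 / (1,873.1609 × 1.024144) = 54.11557.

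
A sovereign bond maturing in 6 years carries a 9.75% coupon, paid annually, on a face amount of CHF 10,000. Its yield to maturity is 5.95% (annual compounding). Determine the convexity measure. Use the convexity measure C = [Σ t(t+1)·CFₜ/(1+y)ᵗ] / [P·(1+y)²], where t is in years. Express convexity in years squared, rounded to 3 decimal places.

28.526

With y = 0.0595:
  t   CF        PV=CF/(1+0.0595)^t    t·PV        t(t+1)·PV
  1       975.00       920.2454       920.2454       1,840.4908
  2       975.00       868.5657     1,737.1315       5,211.3944
  3       975.00       819.7883     2,459.3650       9,837.4600
  4       975.00       773.7502     3,095.0008      15,475.0039
  5       975.00       730.2975     3,651.4875      21,908.9248
  6    10,975.00     7,758.8751    46,553.2508     325,872.7556
  Σ                 11,871.5223    58,416.4809     380,146.0295
P = 11,871.5223.
Convexity = Σ t(t+1)·PV / [P·(1+y)²] = 380,146.0295 / (11,871.5223 × 1.122540) = 28.52608.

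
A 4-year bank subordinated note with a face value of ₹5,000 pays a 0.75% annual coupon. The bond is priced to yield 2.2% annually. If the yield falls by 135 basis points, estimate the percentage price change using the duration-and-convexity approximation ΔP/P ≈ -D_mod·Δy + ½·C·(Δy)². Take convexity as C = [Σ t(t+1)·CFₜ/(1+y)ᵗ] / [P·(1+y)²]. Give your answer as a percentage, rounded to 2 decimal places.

With y = 0.022:
  t   CF        PV=CF/(1+0.022)^t    t·PV        t(t+1)·PV
  1        37.50        36.6928        36.6928          73.3855
  2        37.50        35.9029        71.8058         215.4174
  3        37.50        35.1300       105.3901         421.5604
  4     5,037.50     4,617.5486    18,470.1944      92,350.9722
  Σ                  4,725.2743    18,684.0831      93,061.3355
P = 4,725.2743; D_Mac = 3.95407 yrs; D_mod = 3.86896 yrs; C = 18.85560.
Duration effect: -3.86896 × (-0.0135) = +0.052231
Convexity effect: 0.5 × 18.85560 × (-0.0135)² = +0.0017182
ΔP/P ≈ +0.052231 + 0.0017182 = +0.053949 = +5.3949%.

+5.39%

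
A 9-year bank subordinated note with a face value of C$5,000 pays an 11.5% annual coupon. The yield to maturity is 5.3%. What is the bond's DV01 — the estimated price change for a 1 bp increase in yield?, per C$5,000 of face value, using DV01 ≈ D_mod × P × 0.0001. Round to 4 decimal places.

Periodic yield y = 0.053.
  t   CF        PV=CF/(1+0.053)^t    t·PV
  1       575.00       546.0589       546.0589
  2       575.00       518.5744     1,037.1489
  3       575.00       492.4733     1,477.4200
  4       575.00       467.6860     1,870.7440
  5       575.00       444.1462     2,220.7312
  6       575.00       421.7913     2,530.7478
  7       575.00       400.5615     2,803.9308
  8       575.00       380.4003     3,043.2026
  9     5,575.00     3,502.5918    31,523.3265
  Σ                  7,174.2839    47,053.3106
P = 7,174.2839; D_Mac = 6.55861 yrs; D_mod = 6.22850 yrs.
DV01 ≈ 6.22850 × 7,174.2839 × 0.0001 = 4.468501.

C$4.4685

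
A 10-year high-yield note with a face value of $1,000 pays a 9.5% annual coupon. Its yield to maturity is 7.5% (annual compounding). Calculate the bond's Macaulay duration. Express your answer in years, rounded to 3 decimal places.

7.081 years

Periodic yield y = 0.075. Discount each cash flow and weight by its year:
  t   CF        PV=CF/(1+0.075)^t    t·PV
  1        95.00        88.3721        88.3721
  2        95.00        82.2066       164.4132
  3        95.00        76.4713       229.4138
  4        95.00        71.1361       284.5442
  5        95.00        66.1731       330.8654
  6        95.00        61.5563       369.3381
  7        95.00        57.2617       400.8320
  8        95.00        53.2667       426.1337
  9        95.00        49.5504       445.9539
  10    1,095.00       531.2874     5,312.8735
  Σ                  1,137.2816     8,052.7398
Price P = Σ PV = 1,137.2816.
Macaulay duration = Σ(t·PV) / P = 8,052.7398 / 1,137.2816 = 7.08069 years.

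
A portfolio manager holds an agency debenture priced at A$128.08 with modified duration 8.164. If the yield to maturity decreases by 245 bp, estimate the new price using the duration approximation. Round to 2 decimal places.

Duration approximation: ΔP/P ≈ -D_mod · Δy = -8.164 × (-0.0245) = +0.200018.
New price ≈ 128.08 × (1 + 0.200018) = 153.69830544.

A$153.70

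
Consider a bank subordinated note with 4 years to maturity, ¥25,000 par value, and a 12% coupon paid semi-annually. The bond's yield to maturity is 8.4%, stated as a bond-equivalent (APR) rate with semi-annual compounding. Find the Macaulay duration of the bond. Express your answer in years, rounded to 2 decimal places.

3.34 years

Periodic yield y = 0.042. Discount each cash flow and weight by its period:
  t   CF        PV=CF/(1+0.042)^t    t·PV
  1     1,500.00     1,439.5393     1,439.5393
  2     1,500.00     1,381.5157     2,763.0314
  3     1,500.00     1,325.8308     3,977.4924
  4     1,500.00     1,272.3904     5,089.5616
  5     1,500.00     1,221.1040     6,105.5201
  6     1,500.00     1,171.8849     7,031.3092
  7     1,500.00     1,124.6496     7,872.5471
  8    26,500.00    19,067.9552   152,543.6414
  Σ                 28,004.8699   186,822.6425
Price P = Σ PV = 28,004.8699.
Macaulay duration = Σ(t·PV) / P = 186,822.6425 / 28,004.8699 = 6.67108 half-year periods.
In years: 6.67108 / 2 = 3.33554 years.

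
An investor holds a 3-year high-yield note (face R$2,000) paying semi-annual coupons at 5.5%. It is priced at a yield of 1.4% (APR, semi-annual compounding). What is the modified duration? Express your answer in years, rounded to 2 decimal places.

2.80 years

Periodic yield y = 0.007. First find Macaulay duration:
  t   CF        PV=CF/(1+0.007)^t    t·PV
  1        55.00        54.6177        54.6177
  2        55.00        54.2380       108.4760
  3        55.00        53.8610       161.5829
  4        55.00        53.4866       213.9463
  5        55.00        53.1148       265.5739
  6     2,055.00     1,970.7657    11,824.5944
  Σ                  2,240.0838    12,628.7912
P = 2,240.0838; Macaulay duration = 12,628.7912 / 2,240.0838 = 5.63764 half-year periods = 2.81882 years.
Modified duration = D_Mac / (1 + y) = 2.81882 / 1.007 = 2.79923 years.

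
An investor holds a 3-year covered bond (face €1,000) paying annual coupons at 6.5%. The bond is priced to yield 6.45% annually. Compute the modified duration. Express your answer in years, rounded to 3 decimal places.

Periodic yield y = 0.0645. First find Macaulay duration:
  t   CF        PV=CF/(1+0.0645)^t    t·PV
  1        65.00        61.0615        61.0615
  2        65.00        57.3617       114.7234
  3     1,065.00       882.9022     2,648.7067
  Σ                  1,001.3255     2,824.4916
P = 1,001.3255; Macaulay duration = 2,824.4916 / 1,001.3255 = 2.82075 years.
Modified duration = D_Mac / (1 + y) = 2.82075 / 1.0645 = 2.64984 years.

2.650 years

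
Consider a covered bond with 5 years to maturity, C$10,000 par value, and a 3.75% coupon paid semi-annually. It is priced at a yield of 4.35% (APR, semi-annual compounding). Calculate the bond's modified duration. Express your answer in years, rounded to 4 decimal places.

Periodic yield y = 0.02175. First find Macaulay duration:
  t   CF        PV=CF/(1+0.02175)^t    t·PV
  1       187.50       183.5087       183.5087
  2       187.50       179.6023       359.2047
  3       187.50       175.7791       527.3374
  4       187.50       172.0373       688.1493
  5       187.50       168.3752       841.8758
  6       187.50       164.7910       988.7458
  7       187.50       161.2831     1,128.9814
  8       187.50       157.8498     1,262.7986
  9       187.50       154.4897     1,390.4071
  10   10,187.50     8,215.2571    82,152.5707
  Σ                  9,732.9732    89,523.5795
P = 9,732.9732; Macaulay duration = 89,523.5795 / 9,732.9732 = 9.19797 half-year periods = 4.59898 years.
Modified duration = D_Mac / (1 + y) = 4.59898 / 1.02175 = 4.50109 years.

4.5011 years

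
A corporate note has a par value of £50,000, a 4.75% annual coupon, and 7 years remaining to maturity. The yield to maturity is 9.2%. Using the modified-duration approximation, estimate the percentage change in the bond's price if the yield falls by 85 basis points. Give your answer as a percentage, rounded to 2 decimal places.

+4.65%

Periodic yield y = 0.092. Modified duration first:
  t   CF        PV=CF/(1+0.092)^t    t·PV
  1     2,375.00     2,174.9084     2,174.9084
  2     2,375.00     1,991.6744     3,983.3488
  3     2,375.00     1,823.8776     5,471.6329
  4     2,375.00     1,670.2176     6,680.8705
  5     2,375.00     1,529.5033     7,647.5166
  6     2,375.00     1,400.6441     8,403.8644
  7    52,375.00    28,285.6112   197,999.2784
  Σ                 38,876.4366   232,361.4199
P = 38,876.4366; D_Mac = 5.97692 yrs; D_mod = 5.97692/(1+0.092) = 5.47337 yrs.
ΔP/P ≈ -D_mod · Δy = -5.47337 × (-0.0085) = +0.046524 = +4.6524%.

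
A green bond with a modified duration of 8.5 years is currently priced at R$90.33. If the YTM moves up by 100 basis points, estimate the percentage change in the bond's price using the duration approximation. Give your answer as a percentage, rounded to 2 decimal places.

-8.50%

Duration approximation: ΔP/P ≈ -D_mod · Δy = -8.5 × (+0.01) = -0.085000.
As a percentage: -8.5000%.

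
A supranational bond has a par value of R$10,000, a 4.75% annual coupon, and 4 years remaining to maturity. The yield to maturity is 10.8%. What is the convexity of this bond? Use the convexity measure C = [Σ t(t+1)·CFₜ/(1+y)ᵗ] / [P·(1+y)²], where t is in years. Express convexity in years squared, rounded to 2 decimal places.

With y = 0.108:
  t   CF        PV=CF/(1+0.108)^t    t·PV        t(t+1)·PV
  1       475.00       428.7004       428.7004         857.4007
  2       475.00       386.9137       773.8274       2,321.4821
  3       475.00       349.2001     1,047.6002       4,190.4009
  4    10,475.00     6,950.1630    27,800.6520     139,003.2600
  Σ                  8,114.9771    30,050.7800     146,372.5437
P = 8,114.9771.
Convexity = Σ t(t+1)·PV / [P·(1+y)²] = 146,372.5437 / (8,114.9771 × 1.227664) = 14.69240.

14.69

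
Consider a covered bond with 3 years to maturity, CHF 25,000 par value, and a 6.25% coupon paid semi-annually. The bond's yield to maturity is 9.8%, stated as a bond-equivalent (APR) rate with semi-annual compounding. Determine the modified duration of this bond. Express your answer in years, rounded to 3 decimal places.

2.640 years

Periodic yield y = 0.049. First find Macaulay duration:
  t   CF        PV=CF/(1+0.049)^t    t·PV
  1       781.25       744.7569       744.7569
  2       781.25       709.9685     1,419.9369
  3       781.25       676.8050     2,030.4150
  4       781.25       645.1907     2,580.7627
  5       781.25       615.0531     3,075.2653
  6    25,781.25    19,348.6666   116,091.9995
  Σ                 22,740.4407   125,943.1364
P = 22,740.4407; Macaulay duration = 125,943.1364 / 22,740.4407 = 5.53829 half-year periods = 2.76914 years.
Modified duration = D_Mac / (1 + y) = 2.76914 / 1.049 = 2.63979 years.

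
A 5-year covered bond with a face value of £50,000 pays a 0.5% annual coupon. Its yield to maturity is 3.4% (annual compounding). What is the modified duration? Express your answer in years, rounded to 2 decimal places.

Periodic yield y = 0.034. First find Macaulay duration:
  t   CF        PV=CF/(1+0.034)^t    t·PV
  1       250.00       241.7795       241.7795
  2       250.00       233.8293       467.6586
  3       250.00       226.1405       678.4216
  4       250.00       218.7046       874.8183
  5    50,250.00    42,514.1375   212,570.6873
  Σ                 43,434.5913   214,833.3652
P = 43,434.5913; Macaulay duration = 214,833.3652 / 43,434.5913 = 4.94614 years.
Modified duration = D_Mac / (1 + y) = 4.94614 / 1.034 = 4.78350 years.

4.78 years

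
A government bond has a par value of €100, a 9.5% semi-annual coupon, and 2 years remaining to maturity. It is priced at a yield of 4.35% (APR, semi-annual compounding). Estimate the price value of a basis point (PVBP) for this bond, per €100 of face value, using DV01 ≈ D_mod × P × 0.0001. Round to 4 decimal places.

€0.0201

Periodic yield y = 0.02175.
  t   CF        PV=CF/(1+0.02175)^t    t·PV
  1         4.75         4.6489         4.6489
  2         4.75         4.5499         9.0999
  3         4.75         4.4531        13.3592
  4       104.75        96.1115       384.4461
  Σ                    109.7634       411.5540
P = 109.7634; D_Mac = 3.74946 half-year periods = 1.87473 yrs; D_mod = 1.83483 yrs.
DV01 ≈ 1.83483 × 109.7634 × 0.0001 = 0.020140.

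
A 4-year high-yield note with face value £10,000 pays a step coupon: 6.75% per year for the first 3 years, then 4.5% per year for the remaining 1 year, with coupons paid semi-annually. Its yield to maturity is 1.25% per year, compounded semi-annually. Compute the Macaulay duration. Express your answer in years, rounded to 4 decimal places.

3.6156 years

Periodic yield y = 0.00625. Discount each cash flow and weight by its period:
  t   CF        PV=CF/(1+0.00625)^t    t·PV
  1       337.50       335.4037       335.4037
  2       337.50       333.3205       666.6409
  3       337.50       331.2502       993.7505
  4       337.50       329.1927     1,316.7708
  5       337.50       327.1480     1,635.7402
  6       337.50       325.1161     1,950.6963
  7       225.00       215.3978     1,507.7846
  8    10,225.00     9,727.8344    77,822.6753
  Σ                 11,924.6634    86,229.4624
Price P = Σ PV = 11,924.6634.
Macaulay duration = Σ(t·PV) / P = 86,229.4624 / 11,924.6634 = 7.23119 half-year periods.
In years: 7.23119 / 2 = 3.61559 years.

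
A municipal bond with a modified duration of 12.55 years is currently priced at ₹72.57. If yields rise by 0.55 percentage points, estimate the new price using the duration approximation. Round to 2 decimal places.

₹67.56

Duration approximation: ΔP/P ≈ -D_mod · Δy = -12.55 × (+0.0055) = -0.069025.
New price ≈ 72.57 × (1 - 0.069025) = 67.56085575.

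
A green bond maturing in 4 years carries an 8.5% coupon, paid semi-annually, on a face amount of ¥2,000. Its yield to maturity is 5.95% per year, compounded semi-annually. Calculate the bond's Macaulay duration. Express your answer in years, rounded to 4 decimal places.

Periodic yield y = 0.02975. Discount each cash flow and weight by its period:
  t   CF        PV=CF/(1+0.02975)^t    t·PV
  1        85.00        82.5443        82.5443
  2        85.00        80.1596       160.3191
  3        85.00        77.8437       233.5311
  4        85.00        75.5948       302.3791
  5        85.00        73.4108       367.0540
  6        85.00        71.2899       427.7395
  7        85.00        69.2303       484.6122
  8     2,085.00     1,649.1177    13,192.9416
  Σ                  2,179.1911    15,251.1210
Price P = Σ PV = 2,179.1911.
Macaulay duration = Σ(t·PV) / P = 15,251.1210 / 2,179.1911 = 6.99852 half-year periods.
In years: 6.99852 / 2 = 3.49926 years.

3.4993 years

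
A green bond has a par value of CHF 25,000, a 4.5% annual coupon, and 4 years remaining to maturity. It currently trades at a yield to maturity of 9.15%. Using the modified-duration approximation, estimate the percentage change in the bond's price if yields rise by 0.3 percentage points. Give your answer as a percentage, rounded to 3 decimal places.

-1.024%

Periodic yield y = 0.0915. Modified duration first:
  t   CF        PV=CF/(1+0.0915)^t    t·PV
  1     1,125.00     1,030.6917     1,030.6917
  2     1,125.00       944.2892     1,888.5785
  3     1,125.00       865.1299     2,595.3896
  4    26,125.00    18,406.0814    73,624.3257
  Σ                 21,246.1922    79,138.9855
P = 21,246.1922; D_Mac = 3.72486 yrs; D_mod = 3.72486/(1+0.0915) = 3.41260 yrs.
ΔP/P ≈ -D_mod · Δy = -3.41260 × (+0.003) = -0.010238 = -1.0238%.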